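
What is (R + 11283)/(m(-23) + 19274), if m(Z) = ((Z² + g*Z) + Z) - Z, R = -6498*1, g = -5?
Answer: 4785/19918 ≈ 0.24023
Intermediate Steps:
R = -6498
m(Z) = Z² - 5*Z (m(Z) = ((Z² - 5*Z) + Z) - Z = (Z² - 4*Z) - Z = Z² - 5*Z)
(R + 11283)/(m(-23) + 19274) = (-6498 + 11283)/(-23*(-5 - 23) + 19274) = 4785/(-23*(-28) + 19274) = 4785/(644 + 19274) = 4785/19918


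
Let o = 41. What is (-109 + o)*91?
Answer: -6188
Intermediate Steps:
(-109 + o)*91 = (-109 + 41)*91 = -68*91 = -6188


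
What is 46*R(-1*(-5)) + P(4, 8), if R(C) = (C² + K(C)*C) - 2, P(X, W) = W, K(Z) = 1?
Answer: 1296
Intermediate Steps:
R(C) = -2 + C + C² (R(C) = (C² + 1*C) - 2 = (C² + C) - 2 = (C + C²) - 2 = -2 + C + C²)
46*R(-1*(-5)) + P(4, 8) = 46*(-2 - 1*(-5) + (-1*(-5))²) + 8 = 46*(-2 + 5 + 5²) + 8 = 46*(-2 + 5 + 25) + 8 = 46*28 + 8 = 1288 + 8 = 1296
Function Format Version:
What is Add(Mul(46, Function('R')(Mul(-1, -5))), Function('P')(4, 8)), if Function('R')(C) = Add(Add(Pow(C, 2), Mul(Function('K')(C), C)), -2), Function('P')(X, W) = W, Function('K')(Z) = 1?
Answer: 1296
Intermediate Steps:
Function('R')(C) = Add(-2, C, Pow(C, 2)) (Function('R')(C) = Add(Add(Pow(C, 2), Mul(1, C)), -2) = Add(Add(Pow(C, 2), C), -2) = Add(Add(C, Pow(C, 2)), -2) = Add(-2, C, Pow(C, 2)))
Add(Mul(46, Function('R')(Mul(-1, -5))), Function('P')(4, 8)) = Add(Mul(46, Add(-2, Mul(-1, -5), Pow(Mul(-1, -5), 2))), 8) = Add(Mul(46, Add(-2, 5, Pow(5, 2))), 8) = Add(Mul(46, Add(-2, 5, 25)), 8) = Add(Mul(46, 28), 8) = Add(1288, 8) = 1296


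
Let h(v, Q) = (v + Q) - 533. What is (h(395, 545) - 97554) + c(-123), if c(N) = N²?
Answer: -82018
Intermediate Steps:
h(v, Q) = -533 + Q + v (h(v, Q) = (Q + v) - 533 = -533 + Q + v)
(h(395, 545) - 97554) + c(-123) = ((-533 + 545 + 395) - 97554) + (-123)² = (407 - 97554) + 15129 = -97147 + 15129 = -82018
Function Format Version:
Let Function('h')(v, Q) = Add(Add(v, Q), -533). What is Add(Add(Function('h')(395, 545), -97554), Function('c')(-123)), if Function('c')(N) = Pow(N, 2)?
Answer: -82018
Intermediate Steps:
Function('h')(v, Q) = Add(-533, Q, v) (Function('h')(v, Q) = Add(Add(Q, v), -533) = Add(-533, Q, v))
Add(Add(Function('h')(395, 545), -97554), Function('c')(-123)) = Add(Add(Add(-533, 545, 395), -97554), Pow(-123, 2)) = Add(Add(407, -97554), 15129) = Add(-97147, 15129) = -82018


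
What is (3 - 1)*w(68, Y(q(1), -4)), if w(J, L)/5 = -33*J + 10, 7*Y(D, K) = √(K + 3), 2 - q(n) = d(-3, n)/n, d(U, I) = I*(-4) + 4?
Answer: -22340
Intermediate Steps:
d(U, I) = 4 - 4*I (d(U, I) = -4*I + 4 = 4 - 4*I)
q(n) = 2 - (4 - 4*n)/n
Y(D, K) = √(3 + K)/7 (Y(D, K) = √(K + 3)/7 = √(3 + K)/7)
w(J, L) = 50 - 165*J (w(J, L) = 5*(-33*J + 10) = 5*(10 - 33*J) = 50 - 165*J)
(3 - 1)*w(68, Y(q(1), -4)) = (3 - 1)*(50 - 165*68) = 2*(50 - 11220) = 2*(-11170) = -22340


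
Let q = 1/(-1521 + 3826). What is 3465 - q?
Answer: 7986824/2305 ≈ 3465.0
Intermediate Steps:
q = 1/2305 ≈ 0.00043384
3465 - q = 3465 - 1*1/2305 = 3465 - 1/2305 = 7986824/2305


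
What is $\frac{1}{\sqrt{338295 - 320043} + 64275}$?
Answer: $\frac{21425}{1377085791} - \frac{26 \sqrt{3}}{1377085791} \approx 1.5526 \cdot 10^{-5}$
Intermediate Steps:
$\frac{1}{\sqrt{338295 - 320043} + 64275} = \frac{1}{\sqrt{18252} + 64275} = \frac{1}{78 \sqrt{3} + 64275} = \frac{1}{64275 + 78 \sqrt{3}}$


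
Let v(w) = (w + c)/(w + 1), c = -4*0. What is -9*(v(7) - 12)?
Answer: 801/8 ≈ 100.13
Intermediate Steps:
c = 0
v(w) = w/(1 + w) (v(w) = (w + 0)/(w + 1) = w/(1 + w))
-9*(v(7) - 12) = -9*(7/(1 + 7) - 12) = -9*(7/8 - 12) = -9*(-89/8) = 801/8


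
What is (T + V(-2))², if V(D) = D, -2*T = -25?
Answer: 441/4 ≈ 110.25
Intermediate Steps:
T = 25/2 (T = -½*(-25) = 25/2 ≈ 12.500)
(T + V(-2))² = (25/2 - 2)² = (21/2)² = 441/4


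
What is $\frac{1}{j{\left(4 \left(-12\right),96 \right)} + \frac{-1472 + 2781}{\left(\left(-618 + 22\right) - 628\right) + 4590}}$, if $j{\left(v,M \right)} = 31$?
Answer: $\frac{18}{565} \approx 0.031858$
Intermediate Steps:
$\frac{1}{j{\left(4 \left(-12\right),96 \right)} + \frac{-1472 + 2781}{\left(\left(-618 + 22\right) - 628\right) + 4590}} = \frac{1}{31 + \frac{-1472 + 2781}{\left(\left(-618 + 22\right) - 628\right) + 4590}} = \frac{1}{31 + \frac{1309}{\left(-596 - 628\right) + 4590}} = \frac{1}{31 + \frac{1309}{-1224 + 4590}} = \frac{1}{31 + \frac{1309}{3366}} = \frac{1}{31 + 1309 \cdot \frac{1}{3366}} = \frac{1}{31 + \frac{7}{18}} = \frac{1}{\frac{565}{18}} = \frac{18}{565}$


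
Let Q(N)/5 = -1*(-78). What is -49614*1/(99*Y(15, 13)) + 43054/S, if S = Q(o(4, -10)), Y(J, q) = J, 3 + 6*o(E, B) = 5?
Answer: 495397/6435 ≈ 76.985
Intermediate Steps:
o(E, B) = ⅓ (o(E, B) = -½ + (⅙)*5 = -½ + ⅚ = ⅓)
Q(N) = 390 (Q(N) = 5*(-1*(-78)) = 5*78 = 390)
S = 390
-49614*1/(99*Y(15, 13)) + 43054/S = -49614/(99*15) + 43054/390 = -49614/1485 + 43054*(1/390) = -49614*1/1485 + 21527/195 = -16538/495 + 21527/195 = 495397/6435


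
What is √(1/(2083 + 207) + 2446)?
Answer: √12827070890/2290 ≈ 49.457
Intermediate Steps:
√(1/(2083 + 207) + 2446) = √(1/2290 + 2446) = √(5601341/2290) = √12827070890/2290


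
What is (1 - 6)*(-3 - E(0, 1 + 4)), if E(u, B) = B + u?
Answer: 40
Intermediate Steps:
(1 - 6)*(-3 - E(0, 1 + 4)) = (1 - 6)*(-3 - ((1 + 4) + 0)) = -5*(-3 - (5 + 0)) = -5*(-3 - 1*5) = -5*(-3 - 5) = -5*(-8) = 40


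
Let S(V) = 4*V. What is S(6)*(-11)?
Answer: -264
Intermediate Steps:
S(6)*(-11) = (4*6)*(-11) = 24*(-11) = -264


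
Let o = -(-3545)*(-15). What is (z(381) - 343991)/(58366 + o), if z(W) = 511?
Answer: -343480/5191 ≈ -66.168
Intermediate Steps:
o = -53175 (o = -709*75 = -53175)
(z(381) - 343991)/(58366 + o) = (511 - 343991)/(58366 - 53175) = -343480/5191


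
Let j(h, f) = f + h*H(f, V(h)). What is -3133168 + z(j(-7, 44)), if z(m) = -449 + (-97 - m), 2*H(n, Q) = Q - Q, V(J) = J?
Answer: -3133758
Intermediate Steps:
H(n, Q) = 0 (H(n, Q) = (Q - Q)/2 = (1/2)*0 = 0)
j(h, f) = f (j(h, f) = f + h*0 = f + 0 = f)
z(m) = -546 - m
-3133168 + z(j(-7, 44)) = -3133168 + (-546 - 1*44) = -3133168 + (-546 - 44) = -3133168 - 590 = -3133758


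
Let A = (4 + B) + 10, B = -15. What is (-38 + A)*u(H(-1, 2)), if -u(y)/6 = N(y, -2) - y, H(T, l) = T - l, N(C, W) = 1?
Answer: 936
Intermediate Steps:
u(y) = -6 + 6*y (u(y) = -6*(1 - y) = -6 + 6*y)
A = -1 (A = (4 - 15) + 10 = -11 + 10 = -1)
(-38 + A)*u(H(-1, 2)) = (-38 - 1)*(-6 + 6*(-1 - 1*2)) = -39*(-6 + 6*(-1 - 2)) = -39*(-6 + 6*(-3)) = -39*(-6 - 18) = -39*(-24) = 936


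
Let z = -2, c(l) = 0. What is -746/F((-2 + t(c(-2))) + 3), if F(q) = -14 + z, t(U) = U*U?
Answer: 373/8 ≈ 46.625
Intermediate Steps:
t(U) = U²
F(q) = -16 (F(q) = -14 - 2 = -16)
-746/F((-2 + t(c(-2))) + 3) = -746/(-16) = -746*(-1/16) = 373/8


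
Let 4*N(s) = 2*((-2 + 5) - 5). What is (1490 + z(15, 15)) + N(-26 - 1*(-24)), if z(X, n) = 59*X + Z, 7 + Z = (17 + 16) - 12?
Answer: 2388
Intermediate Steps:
Z = 14 (Z = -7 + ((17 + 16) - 12) = -7 + (33 - 12) = -7 + 21 = 14)
z(X, n) = 14 + 59*X (z(X, n) = 59*X + 14 = 14 + 59*X)
N(s) = -1 (N(s) = (2*((-2 + 5) - 5))/4 = (2*(3 - 5))/4 = (2*(-2))/4 = (1/4)*(-4) = -1)
(1490 + z(15, 15)) + N(-26 - 1*(-24)) = (1490 + (14 + 59*15)) - 1 = (1490 + (14 + 885)) - 1 = (1490 + 899) - 1 = 2389 - 1 = 2388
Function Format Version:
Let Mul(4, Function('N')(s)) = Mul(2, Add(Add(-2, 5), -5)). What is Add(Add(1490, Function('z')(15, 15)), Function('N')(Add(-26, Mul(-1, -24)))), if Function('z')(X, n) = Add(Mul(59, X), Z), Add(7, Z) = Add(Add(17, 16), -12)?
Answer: 2388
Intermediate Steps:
Z = 14 (Z = Add(-7, Add(Add(17, 16), -12)) = Add(-7, Add(33, -12)) = Add(-7, 21) = 14)
Function('z')(X, n) = Add(14, Mul(59, X)) (Function('z')(X, n) = Add(Mul(59, X), 14) = Add(14, Mul(59, X)))
Function('N')(s) = -1 (Function('N')(s) = Mul(Rational(1, 4), Mul(2, Add(Add(-2, 5), -5))) = Mul(Rational(1, 4), Mul(2, Add(3, -5))) = Mul(Rational(1, 4), Mul(2, -2)) = Mul(Rational(1, 4), -4) = -1)
Add(Add(1490, Function('z')(15, 15)), Function('N')(Add(-26, Mul(-1, -24)))) = Add(Add(1490, Add(14, Mul(59, 15))), -1) = Add(Add(1490, Add(14, 885)), -1) = Add(Add(1490, 899), -1) = Add(2389, -1) = 2388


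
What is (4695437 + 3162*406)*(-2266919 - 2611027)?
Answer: -29166258624714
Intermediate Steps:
(4695437 + 3162*406)*(-2266919 - 2611027) = (4695437 + 1283772)*(-4877946) = 5979209*(-4877946) = -29166258624714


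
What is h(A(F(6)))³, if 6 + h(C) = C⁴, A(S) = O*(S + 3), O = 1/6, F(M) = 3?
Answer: -125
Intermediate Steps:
O = ⅙ ≈ 0.16667
A(S) = ½ + S/6 (A(S) = (S + 3)/6 = (3 + S)/6 = ½ + S/6)
h(C) = -6 + C⁴
h(A(F(6)))³ = (-6 + (½ + (⅙)*3)⁴)³ = (-6 + (½ + ½)⁴)³ = (-6 + 1⁴)³ = (-6 + 1)³ = (-5)³ = -125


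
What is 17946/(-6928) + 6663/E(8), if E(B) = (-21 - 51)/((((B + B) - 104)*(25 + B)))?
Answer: 930909851/3464 ≈ 2.6874e+5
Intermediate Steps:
E(B) = -72/((-104 + 2*B)*(25 + B)) (E(B) = -72*1/((25 + B)*(2*B - 104)) = -72*1/((-104 + 2*B)*(25 + B)) = -72/((-104 + 2*B)*(25 + B)))
17946/(-6928) + 6663/E(8) = 17946/(-6928) + 6663/((36/(1300 - 1*8**2 + 27*8))) = 17946*(-1/6928) + 6663/((36/(1300 - 1*64 + 216))) = -8973/3464 + 6663/((36/(1300 - 64 + 216))) = -8973/3464 + 6663/((36/1452)) = -8973/3464 + 6663/((36*(1/1452))) = -8973/3464 + 6663/(3/121) = -8973/3464 + 6663*(121/3) = -8973/3464 + 268741 = 930909851/3464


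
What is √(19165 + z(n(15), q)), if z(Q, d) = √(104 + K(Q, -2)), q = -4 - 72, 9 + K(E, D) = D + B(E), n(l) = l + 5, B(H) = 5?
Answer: √(19165 + 7*√2) ≈ 138.47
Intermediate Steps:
n(l) = 5 + l
K(E, D) = -4 + D (K(E, D) = -9 + (D + 5) = -9 + (5 + D) = -4 + D)
q = -76
z(Q, d) = 7*√2 (z(Q, d) = √(104 + (-4 - 2)) = √(104 - 6) = √98 = 7*√2)
√(19165 + z(n(15), q)) = √(19165 + 7*√2)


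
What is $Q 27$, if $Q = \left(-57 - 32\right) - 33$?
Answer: $-3294$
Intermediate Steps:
$Q = -122$ ($Q = -89 - 33 = -122$)
$Q 27 = \left(-122\right) 27 = -3294$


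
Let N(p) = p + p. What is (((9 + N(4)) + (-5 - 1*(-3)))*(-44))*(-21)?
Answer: 13860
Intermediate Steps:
N(p) = 2*p
(((9 + N(4)) + (-5 - 1*(-3)))*(-44))*(-21) = (((9 + 2*4) + (-5 - 1*(-3)))*(-44))*(-21) = (((9 + 8) + (-5 + 3))*(-44))*(-21) = ((17 - 2)*(-44))*(-21) = (15*(-44))*(-21) = -660*(-21) = 13860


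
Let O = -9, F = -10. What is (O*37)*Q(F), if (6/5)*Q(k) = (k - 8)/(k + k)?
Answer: -999/4 ≈ -249.75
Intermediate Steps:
Q(k) = 5*(-8 + k)/(12*k) (Q(k) = 5*((k - 8)/(k + k))/6 = 5*((-8 + k)/((2*k)))/6 = 5*((-8 + k)*(1/(2*k)))/6 = 5*((-8 + k)/(2*k))/6 = 5*(-8 + k)/(12*k))
(O*37)*Q(F) = (-9*37)*((5/12)*(-8 - 10)/(-10)) = -555*(-1)*(-18)/(4*10) = -333*¾ = -999/4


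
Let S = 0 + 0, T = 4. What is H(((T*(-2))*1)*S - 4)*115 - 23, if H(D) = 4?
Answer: 437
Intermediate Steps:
S = 0
H(((T*(-2))*1)*S - 4)*115 - 23 = 4*115 - 23 = 460 - 23 = 437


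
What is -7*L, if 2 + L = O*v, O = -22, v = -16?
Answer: -2450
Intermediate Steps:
L = 350 (L = -2 - 22*(-16) = -2 + 352 = 350)
-7*L = -7*350 = -2450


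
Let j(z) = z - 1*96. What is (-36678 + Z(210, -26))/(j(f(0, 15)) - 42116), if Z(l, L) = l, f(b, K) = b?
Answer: 9117/10553 ≈ 0.86392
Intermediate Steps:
j(z) = -96 + z (j(z) = z - 96 = -96 + z)
(-36678 + Z(210, -26))/(j(f(0, 15)) - 42116) = (-36678 + 210)/((-96 + 0) - 42116) = -36468/(-96 - 42116) = -36468/(-42212) = -36468*(-1/42212) = 9117/10553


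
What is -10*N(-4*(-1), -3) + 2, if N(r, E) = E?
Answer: 32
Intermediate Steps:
-10*N(-4*(-1), -3) + 2 = -10*(-3) + 2 = 30 + 2 = 32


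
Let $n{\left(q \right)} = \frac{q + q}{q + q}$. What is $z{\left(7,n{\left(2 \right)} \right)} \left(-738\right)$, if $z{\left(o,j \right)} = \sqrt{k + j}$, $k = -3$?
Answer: $- 738 i \sqrt{2} \approx - 1043.7 i$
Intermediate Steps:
$n{\left(q \right)} = 1$ ($n{\left(q \right)} = \frac{2 q}{2 q} = 2 q \frac{1}{2 q} = 1$)
$z{\left(o,j \right)} = \sqrt{-3 + j}$
$z{\left(7,n{\left(2 \right)} \right)} \left(-738\right) = \sqrt{-3 + 1} \left(-738\right) = \sqrt{-2} \left(-738\right) = i \sqrt{2} \left(-738\right) = - 738 i \sqrt{2}$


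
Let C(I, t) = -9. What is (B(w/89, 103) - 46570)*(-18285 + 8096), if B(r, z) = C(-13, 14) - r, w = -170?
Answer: 42237083229/89 ≈ 4.7457e+8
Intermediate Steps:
B(r, z) = -9 - r
(B(w/89, 103) - 46570)*(-18285 + 8096) = ((-9 - (-170)/89) - 46570)*(-18285 + 8096) = ((-9 - (-170)/89) - 46570)*(-10189) = ((-9 - 1*(-170/89)) - 46570)*(-10189) = ((-9 + 170/89) - 46570)*(-10189) = (-631/89 - 46570)*(-10189) = -4145361/89*(-10189) = 42237083229/89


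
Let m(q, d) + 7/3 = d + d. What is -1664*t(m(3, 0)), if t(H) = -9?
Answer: 14976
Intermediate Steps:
m(q, d) = -7/3 + 2*d (m(q, d) = -7/3 + (d + d) = -7/3 + 2*d)
-1664*t(m(3, 0)) = -1664*(-9) = 14976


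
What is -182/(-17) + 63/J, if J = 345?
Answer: 21287/1955 ≈ 10.888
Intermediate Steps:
-182/(-17) + 63/J = -182/(-17) + 63/345 = -182*(-1/17) + 63*(1/345) = 182/17 + 21/115 = 21287/1955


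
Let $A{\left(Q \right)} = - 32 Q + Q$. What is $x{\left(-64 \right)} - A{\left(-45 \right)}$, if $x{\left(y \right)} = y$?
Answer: $-1459$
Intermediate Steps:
$A{\left(Q \right)} = - 31 Q$
$x{\left(-64 \right)} - A{\left(-45 \right)} = -64 - \left(-31\right) \left(-45\right) = -64 - 1395 = -1459$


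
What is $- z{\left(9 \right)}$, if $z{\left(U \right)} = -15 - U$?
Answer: $24$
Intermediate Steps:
$- z{\left(9 \right)} = - (-15 - 9) = \left(-1\right) \left(-24\right) = 24$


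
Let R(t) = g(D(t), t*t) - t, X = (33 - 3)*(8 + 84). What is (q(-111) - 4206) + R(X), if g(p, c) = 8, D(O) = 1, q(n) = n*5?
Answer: -7513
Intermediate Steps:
X = 2760 (X = 30*92 = 2760)
q(n) = 5*n
R(t) = 8 - t
(q(-111) - 4206) + R(X) = (5*(-111) - 4206) + (8 - 1*2760) = (-555 - 4206) + (8 - 2760) = -4761 - 2752 = -7513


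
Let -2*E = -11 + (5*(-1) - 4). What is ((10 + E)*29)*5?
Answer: 2900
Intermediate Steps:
E = 10 (E = -(-11 + (5*(-1) - 4))/2 = -(-11 + (-5 - 4))/2 = -(-11 - 9)/2 = -½*(-20) = 10)
((10 + E)*29)*5 = ((10 + 10)*29)*5 = (20*29)*5 = 580*5 = 2900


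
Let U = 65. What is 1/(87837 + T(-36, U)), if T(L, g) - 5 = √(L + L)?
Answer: 43921/3858108518 - 3*I*√2/3858108518 ≈ 1.1384e-5 - 1.0997e-9*I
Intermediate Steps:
T(L, g) = 5 + √2*√L (T(L, g) = 5 + √(L + L) = 5 + √(2*L) = 5 + √2*√L)
1/(87837 + T(-36, U)) = 1/(87837 + (5 + √2*√(-36))) = 1/(87837 + (5 + √2*(6*I))) = 1/(87837 + (5 + 6*I*√2)) = 1/(87842 + 6*I*√2)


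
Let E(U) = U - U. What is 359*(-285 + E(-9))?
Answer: -102315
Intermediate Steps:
E(U) = 0
359*(-285 + E(-9)) = 359*(-285 + 0) = 359*(-285) = -102315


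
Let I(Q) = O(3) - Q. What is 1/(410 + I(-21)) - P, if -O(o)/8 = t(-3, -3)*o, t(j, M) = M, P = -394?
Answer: 198183/503 ≈ 394.00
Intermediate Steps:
O(o) = 24*o (O(o) = -(-24)*o = 24*o)
I(Q) = 72 - Q (I(Q) = 24*3 - Q = 72 - Q)
1/(410 + I(-21)) - P = 1/(410 + (72 - 1*(-21))) - 1*(-394) = 1/(410 + (72 + 21)) + 394 = 1/(410 + 93) + 394 = 1/503 + 394 = 198183/503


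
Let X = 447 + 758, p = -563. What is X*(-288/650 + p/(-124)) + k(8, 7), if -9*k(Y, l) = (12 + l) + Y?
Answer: 39769499/8060 ≈ 4934.2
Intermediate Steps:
k(Y, l) = -4/3 - Y/9 - l/9 (k(Y, l) = -((12 + l) + Y)/9 = -(12 + Y + l)/9 = -4/3 - Y/9 - l/9)
X = 1205
X*(-288/650 + p/(-124)) + k(8, 7) = 1205*(-288/650 - 563/(-124)) + (-4/3 - ⅑*8 - ⅑*7) = 1205*(-288*1/650 - 563*(-1/124)) + (-4/3 - 8/9 - 7/9) = 1205*(-144/325 + 563/124) - 3 = 1205*(165119/40300) - 3 = 39793679/8060 - 3 = 39769499/8060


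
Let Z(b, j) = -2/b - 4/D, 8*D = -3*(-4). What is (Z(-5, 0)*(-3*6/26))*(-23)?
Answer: -2346/65 ≈ -36.092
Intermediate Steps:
D = 3/2 (D = (-3*(-4))/8 = (1/8)*12 = 3/2 ≈ 1.5000)
Z(b, j) = -8/3 - 2/b (Z(b, j) = -2/b - 4/3/2 = -2/b - 4*2/3 = -2/b - 8/3 = -8/3 - 2/b)
(Z(-5, 0)*(-3*6/26))*(-23) = ((-8/3 - 2/(-5))*(-3*6/26))*(-23) = ((-8/3 - 2*(-1/5))*(-18*1/26))*(-23) = ((-8/3 + 2/5)*(-9/13))*(-23) = -34/15*(-9/13)*(-23) = (102/65)*(-23) = -2346/65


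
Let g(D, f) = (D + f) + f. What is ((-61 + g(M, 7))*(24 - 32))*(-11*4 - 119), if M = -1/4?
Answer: -61614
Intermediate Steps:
M = -¼ (M = -1*¼ = -¼ ≈ -0.25000)
g(D, f) = D + 2*f
((-61 + g(M, 7))*(24 - 32))*(-11*4 - 119) = ((-61 + (-¼ + 2*7))*(24 - 32))*(-11*4 - 119) = ((-61 + (-¼ + 14))*(-8))*(-44 - 119) = ((-61 + 55/4)*(-8))*(-163) = -189/4*(-8)*(-163) = 378*(-163) = -61614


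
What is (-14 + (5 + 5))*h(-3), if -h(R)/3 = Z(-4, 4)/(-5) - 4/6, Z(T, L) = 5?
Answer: -20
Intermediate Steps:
h(R) = 5 (h(R) = -3*(5/(-5) - 4/6) = -3*(5*(-1/5) - 4*1/6) = -3*(-1 - 2/3) = -3*(-5/3) = 5)
(-14 + (5 + 5))*h(-3) = (-14 + (5 + 5))*5 = (-14 + 10)*5 = -4*5 = -20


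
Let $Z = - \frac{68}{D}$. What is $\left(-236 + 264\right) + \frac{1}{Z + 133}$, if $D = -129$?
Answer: $\frac{482429}{17225} \approx 28.007$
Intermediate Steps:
$Z = \frac{68}{129}$ ($Z = - \frac{68}{-129} = \left(-68\right) \left(- \frac{1}{129}\right) = \frac{68}{129} \approx 0.52713$)
$\left(-236 + 264\right) + \frac{1}{Z + 133} = \left(-236 + 264\right) + \frac{1}{\frac{68}{129} + 133} = 28 + \frac{1}{\frac{17225}{129}} = 28 + \frac{129}{17225} = \frac{482429}{17225}$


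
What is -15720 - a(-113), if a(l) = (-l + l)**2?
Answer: -15720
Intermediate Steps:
a(l) = 0 (a(l) = 0**2 = 0)
-15720 - a(-113) = -15720 - 1*0 = -15720 + 0 = -15720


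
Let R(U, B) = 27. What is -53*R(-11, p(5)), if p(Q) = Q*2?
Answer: -1431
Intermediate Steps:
p(Q) = 2*Q
-53*R(-11, p(5)) = -53*27 = -1431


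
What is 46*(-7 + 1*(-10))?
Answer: -782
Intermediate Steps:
46*(-7 + 1*(-10)) = 46*(-7 - 10) = 46*(-17) = -782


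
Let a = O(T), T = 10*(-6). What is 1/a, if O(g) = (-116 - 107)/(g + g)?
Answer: 120/223 ≈ 0.53812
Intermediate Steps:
T = -60
O(g) = -223/(2*g) (O(g) = -223*1/(2*g) = -223/(2*g))
a = 223/120 (a = -223/2/(-60) = -223/2*(-1/60) = 223/120 ≈ 1.8583)
1/a = 1/(223/120) = 120/223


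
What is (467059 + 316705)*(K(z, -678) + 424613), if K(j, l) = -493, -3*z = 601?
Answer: 332409987680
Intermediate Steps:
z = -601/3 (z = -⅓*601 = -601/3 ≈ -200.33)
(467059 + 316705)*(K(z, -678) + 424613) = (467059 + 316705)*(-493 + 424613) = 783764*424120 = 332409987680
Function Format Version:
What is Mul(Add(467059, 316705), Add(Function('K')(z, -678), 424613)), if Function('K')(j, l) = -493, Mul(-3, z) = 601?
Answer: 332409987680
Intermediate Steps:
z = Rational(-601, 3) (z = Mul(Rational(-1, 3), 601) = Rational(-601, 3) ≈ -200.33)
Mul(Add(467059, 316705), Add(Function('K')(z, -678), 424613)) = Mul(Add(467059, 316705), Add(-493, 424613)) = Mul(783764, 424120) = 332409987680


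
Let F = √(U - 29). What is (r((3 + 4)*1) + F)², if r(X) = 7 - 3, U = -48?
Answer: (4 + I*√77)² ≈ -61.0 + 70.2*I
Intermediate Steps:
r(X) = 4
F = I*√77 (F = √(-48 - 29) = √(-77) = I*√77 ≈ 8.775*I)
(r((3 + 4)*1) + F)² = (4 + I*√77)²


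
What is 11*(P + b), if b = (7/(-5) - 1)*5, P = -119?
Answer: -1441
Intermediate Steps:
b = -12 (b = (7*(-⅕) - 1)*5 = (-7/5 - 1)*5 = -12/5*5 = -12)
11*(P + b) = 11*(-119 - 12) = 11*(-131) = -1441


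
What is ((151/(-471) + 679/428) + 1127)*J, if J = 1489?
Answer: 338665392073/201588 ≈ 1.6800e+6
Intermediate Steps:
((151/(-471) + 679/428) + 1127)*J = ((151/(-471) + 679/428) + 1127)*1489 = ((151*(-1/471) + 679*(1/428)) + 1127)*1489 = ((-151/471 + 679/428) + 1127)*1489 = (255181/201588 + 1127)*1489 = (227444857/201588)*1489 = 338665392073/201588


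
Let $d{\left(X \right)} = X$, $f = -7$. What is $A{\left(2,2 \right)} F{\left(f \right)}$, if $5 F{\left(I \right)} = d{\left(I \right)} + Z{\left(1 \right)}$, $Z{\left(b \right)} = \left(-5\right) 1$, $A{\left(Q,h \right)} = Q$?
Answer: $- \frac{24}{5} \approx -4.8$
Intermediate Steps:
$Z{\left(b \right)} = -5$
$F{\left(I \right)} = -1 + \frac{I}{5}$ ($F{\left(I \right)} = \frac{I - 5}{5} = \frac{-5 + I}{5} = -1 + \frac{I}{5}$)
$A{\left(2,2 \right)} F{\left(f \right)} = 2 \left(-1 + \frac{1}{5} \left(-7\right)\right) = 2 \left(-1 - \frac{7}{5}\right) = 2 \left(- \frac{12}{5}\right) = - \frac{24}{5}$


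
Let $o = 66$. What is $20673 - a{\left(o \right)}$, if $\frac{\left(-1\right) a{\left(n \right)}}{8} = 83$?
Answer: $21337$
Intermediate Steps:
$a{\left(n \right)} = -664$ ($a{\left(n \right)} = \left(-8\right) 83 = -664$)
$20673 - a{\left(o \right)} = 20673 - -664 = 20673 + 664 = 21337$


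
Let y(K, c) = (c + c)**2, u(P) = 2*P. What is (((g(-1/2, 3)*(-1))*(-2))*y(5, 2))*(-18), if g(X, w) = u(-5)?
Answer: 5760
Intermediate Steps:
g(X, w) = -10 (g(X, w) = 2*(-5) = -10)
y(K, c) = 4*c**2 (y(K, c) = (2*c)**2 = 4*c**2)
(((g(-1/2, 3)*(-1))*(-2))*y(5, 2))*(-18) = ((-10*(-1)*(-2))*(4*2**2))*(-18) = ((10*(-2))*(4*4))*(-18) = -20*16*(-18) = -320*(-18) = 5760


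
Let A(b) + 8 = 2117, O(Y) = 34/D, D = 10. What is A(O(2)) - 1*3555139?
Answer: -3553030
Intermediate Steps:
O(Y) = 17/5 (O(Y) = 34/10 = 34*(1/10) = 17/5)
A(b) = 2109 (A(b) = -8 + 2117 = 2109)
A(O(2)) - 1*3555139 = 2109 - 1*3555139 = 2109 - 3555139 = -3553030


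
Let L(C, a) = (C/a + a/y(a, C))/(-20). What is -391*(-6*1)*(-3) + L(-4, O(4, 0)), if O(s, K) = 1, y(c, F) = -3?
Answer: -422267/60 ≈ -7037.8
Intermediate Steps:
L(C, a) = a/60 - C/(20*a) (L(C, a) = (C/a + a/(-3))/(-20) = (C/a + a*(-1/3))*(-1/20) = (C/a - a/3)*(-1/20) = (-a/3 + C/a)*(-1/20) = a/60 - C/(20*a))
-391*(-6*1)*(-3) + L(-4, O(4, 0)) = -391*(-6*1)*(-3) + ((1/60)*1 - 1/20*(-4)/1) = -(-2346)*(-3) + (1/60 - 1/20*(-4)*1) = -391*18 + (1/60 + 1/5) = -7038 + 13/60 = -422267/60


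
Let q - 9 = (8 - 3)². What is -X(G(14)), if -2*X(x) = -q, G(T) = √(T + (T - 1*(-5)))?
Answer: -17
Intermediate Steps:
q = 34 (q = 9 + (8 - 3)² = 9 + 5² = 9 + 25 = 34)
G(T) = √(5 + 2*T) (G(T) = √(T + (T + 5)) = √(T + (5 + T)) = √(5 + 2*T))
X(x) = 17 (X(x) = -(-1)*34/2 = -½*(-34) = 17)
-X(G(14)) = -1*17 = -17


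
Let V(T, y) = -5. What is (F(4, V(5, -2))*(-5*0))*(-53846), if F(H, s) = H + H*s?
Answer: 0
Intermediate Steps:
(F(4, V(5, -2))*(-5*0))*(-53846) = ((4*(1 - 5))*(-5*0))*(-53846) = ((4*(-4))*0)*(-53846) = -16*0*(-53846) = 0*(-53846) = 0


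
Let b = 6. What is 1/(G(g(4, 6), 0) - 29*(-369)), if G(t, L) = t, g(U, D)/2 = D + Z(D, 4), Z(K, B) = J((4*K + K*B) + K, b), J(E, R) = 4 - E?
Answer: 1/10613 ≈ 9.4224e-5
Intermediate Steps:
Z(K, B) = 4 - 5*K - B*K (Z(K, B) = 4 - ((4*K + K*B) + K) = 4 - ((4*K + B*K) + K) = 4 - (5*K + B*K) = 4 + (-5*K - B*K) = 4 - 5*K - B*K)
g(U, D) = 8 - 16*D (g(U, D) = 2*(D + (4 - D*(5 + 4))) = 2*(D + (4 - 1*D*9)) = 2*(D + (4 - 9*D)) = 2*(4 - 8*D) = 8 - 16*D)
1/(G(g(4, 6), 0) - 29*(-369)) = 1/((8 - 16*6) - 29*(-369)) = 1/((8 - 96) + 10701) = 1/(-88 + 10701) = 1/10613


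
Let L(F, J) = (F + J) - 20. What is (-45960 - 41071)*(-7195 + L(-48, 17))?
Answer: 630626626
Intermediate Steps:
L(F, J) = -20 + F + J
(-45960 - 41071)*(-7195 + L(-48, 17)) = (-45960 - 41071)*(-7195 + (-20 - 48 + 17)) = -87031*(-7195 - 51) = -87031*(-7246) = 630626626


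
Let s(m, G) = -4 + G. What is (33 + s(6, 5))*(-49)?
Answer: -1666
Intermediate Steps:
(33 + s(6, 5))*(-49) = (33 + (-4 + 5))*(-49) = (33 + 1)*(-49) = 34*(-49) = -1666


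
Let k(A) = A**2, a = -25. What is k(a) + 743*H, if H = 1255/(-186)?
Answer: -816215/186 ≈ -4388.3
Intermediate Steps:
H = -1255/186 (H = 1255*(-1/186) = -1255/186 ≈ -6.7473)
k(a) + 743*H = (-25)**2 + 743*(-1255/186) = 625 - 932465/186 = -816215/186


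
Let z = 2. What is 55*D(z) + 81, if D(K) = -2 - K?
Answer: -139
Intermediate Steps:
55*D(z) + 81 = 55*(-2 - 1*2) + 81 = 55*(-2 - 2) + 81 = 55*(-4) + 81 = -220 + 81 = -139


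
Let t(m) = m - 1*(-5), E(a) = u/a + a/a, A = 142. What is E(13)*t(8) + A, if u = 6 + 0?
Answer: 161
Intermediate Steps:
u = 6
E(a) = 1 + 6/a (E(a) = 6/a + a/a = 6/a + 1 = 1 + 6/a)
t(m) = 5 + m (t(m) = m + 5 = 5 + m)
E(13)*t(8) + A = ((6 + 13)/13)*(5 + 8) + 142 = ((1/13)*19)*13 + 142 = (19/13)*13 + 142 = 19 + 142 = 161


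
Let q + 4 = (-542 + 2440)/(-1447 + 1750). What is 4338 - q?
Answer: 1313728/303 ≈ 4335.7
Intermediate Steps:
q = 686/303 (q = -4 + (-542 + 2440)/(-1447 + 1750) = -4 + 1898/303 = 686/303 ≈ 2.2640)
4338 - q = 4338 - 1*686/303 = 4338 - 686/303 = 1313728/303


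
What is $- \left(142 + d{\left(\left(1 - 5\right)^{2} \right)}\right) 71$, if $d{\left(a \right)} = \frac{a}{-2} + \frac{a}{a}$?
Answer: $-9585$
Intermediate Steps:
$d{\left(a \right)} = 1 - \frac{a}{2}$ ($d{\left(a \right)} = a \left(- \frac{1}{2}\right) + 1 = - \frac{a}{2} + 1 = 1 - \frac{a}{2}$)
$- \left(142 + d{\left(\left(1 - 5\right)^{2} \right)}\right) 71 = - \left(142 + \left(1 - \frac{\left(1 - 5\right)^{2}}{2}\right)\right) 71 = - \left(142 + \left(1 - \frac{\left(-4\right)^{2}}{2}\right)\right) 71 = - \left(142 + \left(1 - 8\right)\right) 71 = - \left(142 - 7\right) 71 = - 135 \cdot 71 = \left(-1\right) 9585 = -9585$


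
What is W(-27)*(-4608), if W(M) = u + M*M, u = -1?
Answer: -3354624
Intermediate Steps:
W(M) = -1 + M² (W(M) = -1 + M*M = -1 + M²)
W(-27)*(-4608) = (-1 + (-27)²)*(-4608) = (-1 + 729)*(-4608) = 728*(-4608) = -3354624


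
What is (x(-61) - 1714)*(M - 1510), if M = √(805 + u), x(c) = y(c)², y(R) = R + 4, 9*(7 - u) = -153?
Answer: -2317850 + 1535*√829 ≈ -2.2737e+6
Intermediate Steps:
u = 24 (u = 7 - ⅑*(-153) = 7 + 17 = 24)
y(R) = 4 + R
x(c) = (4 + c)²
M = √829 (M = √(805 + 24) = √829 ≈ 28.792)
(x(-61) - 1714)*(M - 1510) = ((4 - 61)² - 1714)*(√829 - 1510) = ((-57)² - 1714)*(-1510 + √829) = (3249 - 1714)*(-1510 + √829) = 1535*(-1510 + √829) = -2317850 + 1535*√829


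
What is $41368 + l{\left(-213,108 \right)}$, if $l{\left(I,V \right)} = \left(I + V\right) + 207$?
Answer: $41470$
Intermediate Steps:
$l{\left(I,V \right)} = 207 + I + V$
$41368 + l{\left(-213,108 \right)} = 41368 + \left(207 - 213 + 108\right) = 41368 + 102 = 41470$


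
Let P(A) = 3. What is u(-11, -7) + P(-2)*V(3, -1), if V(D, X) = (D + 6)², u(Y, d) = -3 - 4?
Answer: 236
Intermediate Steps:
u(Y, d) = -7
V(D, X) = (6 + D)²
u(-11, -7) + P(-2)*V(3, -1) = -7 + 3*(6 + 3)² = -7 + 3*9² = -7 + 3*81 = -7 + 243 = 236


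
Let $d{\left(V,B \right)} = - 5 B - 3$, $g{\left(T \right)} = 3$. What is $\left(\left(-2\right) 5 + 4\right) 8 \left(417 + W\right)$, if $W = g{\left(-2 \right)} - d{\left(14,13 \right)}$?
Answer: $-23424$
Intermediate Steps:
$d{\left(V,B \right)} = -3 - 5 B$
$W = 71$ ($W = 3 - \left(-3 - 65\right) = 3 - -68 = 3 + 68 = 71$)
$\left(\left(-2\right) 5 + 4\right) 8 \left(417 + W\right) = \left(\left(-2\right) 5 + 4\right) 8 \left(417 + 71\right) = \left(-10 + 4\right) 8 \cdot 488 = \left(-6\right) 8 \cdot 488 = \left(-48\right) 488 = -23424$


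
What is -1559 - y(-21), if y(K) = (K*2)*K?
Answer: -2441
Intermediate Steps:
y(K) = 2*K² (y(K) = (2*K)*K = 2*K²)
-1559 - y(-21) = -1559 - 2*(-21)² = -1559 - 2*441 = -1559 - 1*882 = -1559 - 882 = -2441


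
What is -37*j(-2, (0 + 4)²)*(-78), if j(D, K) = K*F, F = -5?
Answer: -230880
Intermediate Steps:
j(D, K) = -5*K (j(D, K) = K*(-5) = -5*K)
-37*j(-2, (0 + 4)²)*(-78) = -(-185)*(0 + 4)²*(-78) = -(-185)*4²*(-78) = -(-185)*16*(-78) = -37*(-80)*(-78) = 2960*(-78) = -230880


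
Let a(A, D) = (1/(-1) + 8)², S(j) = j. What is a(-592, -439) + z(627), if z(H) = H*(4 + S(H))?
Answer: 395686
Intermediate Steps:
z(H) = H*(4 + H)
a(A, D) = 49 (a(A, D) = (-1 + 8)² = 7² = 49)
a(-592, -439) + z(627) = 49 + 627*(4 + 627) = 49 + 627*631 = 49 + 395637 = 395686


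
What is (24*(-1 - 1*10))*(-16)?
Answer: 4224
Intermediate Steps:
(24*(-1 - 1*10))*(-16) = (24*(-1 - 10))*(-16) = (24*(-11))*(-16) = -264*(-16) = 4224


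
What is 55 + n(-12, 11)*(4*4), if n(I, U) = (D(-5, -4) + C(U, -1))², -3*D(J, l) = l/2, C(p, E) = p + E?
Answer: 16879/9 ≈ 1875.4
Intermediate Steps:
C(p, E) = E + p
D(J, l) = -l/6 (D(J, l) = -l/(3*2) = -l/6)
n(I, U) = (-⅓ + U)² (n(I, U) = (-⅙*(-4) + (-1 + U))² = (⅔ + (-1 + U))² = (-⅓ + U)²)
55 + n(-12, 11)*(4*4) = 55 + ((-1 + 3*11)²/9)*(4*4) = 55 + ((-1 + 33)²/9)*16 = 55 + ((⅑)*32²)*16 = 55 + ((⅑)*1024)*16 = 55 + (1024/9)*16 = 55 + 16384/9 = 16879/9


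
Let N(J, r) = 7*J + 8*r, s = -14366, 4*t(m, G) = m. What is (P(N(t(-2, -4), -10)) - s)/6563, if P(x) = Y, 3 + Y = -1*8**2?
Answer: 14299/6563 ≈ 2.1787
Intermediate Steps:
t(m, G) = m/4
Y = -67 (Y = -3 - 1*8**2 = -3 - 1*64 = -3 - 64 = -67)
P(x) = -67
(P(N(t(-2, -4), -10)) - s)/6563 = (-67 - 1*(-14366))/6563 = (-67 + 14366)*(1/6563) = 14299*(1/6563) = 14299/6563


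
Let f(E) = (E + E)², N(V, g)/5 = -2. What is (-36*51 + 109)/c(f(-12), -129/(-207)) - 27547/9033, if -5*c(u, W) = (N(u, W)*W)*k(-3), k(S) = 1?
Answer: -1078768421/776838 ≈ -1388.7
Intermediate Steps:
N(V, g) = -10 (N(V, g) = 5*(-2) = -10)
f(E) = 4*E² (f(E) = (2*E)² = 4*E²)
c(u, W) = 2*W (c(u, W) = -(-10*W)/5 = -(-2)*W = 2*W)
(-36*51 + 109)/c(f(-12), -129/(-207)) - 27547/9033 = (-36*51 + 109)/((2*(-129/(-207)))) - 27547/9033 = (-1836 + 109)/((2*(-129*(-1/207)))) - 27547*1/9033 = -1727/(2*(43/69)) - 27547/9033 = -1727/86/69 - 27547/9033 = -1727*69/86 - 27547/9033 = -119163/86 - 27547/9033 = -1078768421/776838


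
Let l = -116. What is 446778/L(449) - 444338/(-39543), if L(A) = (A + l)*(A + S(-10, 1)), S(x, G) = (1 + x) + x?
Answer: 4516205593/314564565 ≈ 14.357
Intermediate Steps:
S(x, G) = 1 + 2*x
L(A) = (-116 + A)*(-19 + A) (L(A) = (A - 116)*(A + (1 + 2*(-10))) = (-116 + A)*(A + (1 - 20)) = (-116 + A)*(A - 19) = (-116 + A)*(-19 + A))
446778/L(449) - 444338/(-39543) = 446778/(2204 + 449² - 135*449) - 444338/(-39543) = 446778/(2204 + 201601 - 60615) - 444338*(-1/39543) = 446778/143190 + 444338/39543 = 446778*(1/143190) + 444338/39543 = 24821/7955 + 444338/39543 = 4516205593/314564565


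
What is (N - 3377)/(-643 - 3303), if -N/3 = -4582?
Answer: -10369/3946 ≈ -2.6277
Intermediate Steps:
N = 13746 (N = -3*(-4582) = 13746)
(N - 3377)/(-643 - 3303) = (13746 - 3377)/(-643 - 3303) = 10369/(-3946) = 10369*(-1/3946) = -10369/3946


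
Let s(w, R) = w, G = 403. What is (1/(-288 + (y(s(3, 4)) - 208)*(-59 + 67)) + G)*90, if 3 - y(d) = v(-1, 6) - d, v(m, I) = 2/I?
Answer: 20746413/572 ≈ 36270.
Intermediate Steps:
y(d) = 8/3 + d (y(d) = 3 - (2/6 - d) = 3 - (2*(1/6) - d) = 3 - (1/3 - d) = 3 + (-1/3 + d) = 8/3 + d)
(1/(-288 + (y(s(3, 4)) - 208)*(-59 + 67)) + G)*90 = (1/(-288 + ((8/3 + 3) - 208)*(-59 + 67)) + 403)*90 = (1/(-288 + (17/3 - 208)*8) + 403)*90 = (1/(-288 - 607/3*8) + 403)*90 = (1/(-288 - 4856/3) + 403)*90 = (1/(-5720/3) + 403)*90 = (-3/5720 + 403)*90 = (2305157/5720)*90 = 20746413/572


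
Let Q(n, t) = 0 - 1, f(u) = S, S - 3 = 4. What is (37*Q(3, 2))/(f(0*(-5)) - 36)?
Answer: 37/29 ≈ 1.2759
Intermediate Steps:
S = 7 (S = 3 + 4 = 7)
f(u) = 7
Q(n, t) = -1
(37*Q(3, 2))/(f(0*(-5)) - 36) = (37*(-1))/(7 - 36) = -37/(-29) = -37*(-1/29) = 37/29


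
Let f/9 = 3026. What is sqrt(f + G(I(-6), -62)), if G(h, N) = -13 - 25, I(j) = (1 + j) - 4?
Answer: 2*sqrt(6799) ≈ 164.91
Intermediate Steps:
f = 27234 (f = 9*3026 = 27234)
I(j) = -3 + j
G(h, N) = -38
sqrt(f + G(I(-6), -62)) = sqrt(27234 - 38) = sqrt(27196) = 2*sqrt(6799)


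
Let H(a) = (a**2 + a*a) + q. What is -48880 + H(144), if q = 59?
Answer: -7349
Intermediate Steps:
H(a) = 59 + 2*a**2 (H(a) = (a**2 + a*a) + 59 = (a**2 + a**2) + 59 = 2*a**2 + 59 = 59 + 2*a**2)
-48880 + H(144) = -48880 + (59 + 2*144**2) = -48880 + (59 + 2*20736) = -48880 + (59 + 41472) = -48880 + 41531 = -7349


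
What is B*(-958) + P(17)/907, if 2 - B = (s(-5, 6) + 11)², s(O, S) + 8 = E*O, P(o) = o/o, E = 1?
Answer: 1737813/907 ≈ 1916.0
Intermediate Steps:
P(o) = 1
s(O, S) = -8 + O (s(O, S) = -8 + 1*O = -8 + O)
B = -2 (B = 2 - ((-8 - 5) + 11)² = 2 - (-13 + 11)² = 2 - 1*(-2)² = 2 - 1*4 = 2 - 4 = -2)
B*(-958) + P(17)/907 = -2*(-958) + 1/907 = 1916 + 1*(1/907) = 1916 + 1/907 = 1737813/907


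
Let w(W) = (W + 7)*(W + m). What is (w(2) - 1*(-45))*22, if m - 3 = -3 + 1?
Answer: 1584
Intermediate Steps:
m = 1 (m = 3 + (-3 + 1) = 3 - 2 = 1)
w(W) = (1 + W)*(7 + W) (w(W) = (W + 7)*(W + 1) = (7 + W)*(1 + W) = (1 + W)*(7 + W))
(w(2) - 1*(-45))*22 = ((7 + 2**2 + 8*2) - 1*(-45))*22 = ((7 + 4 + 16) + 45)*22 = (27 + 45)*22 = 72*22 = 1584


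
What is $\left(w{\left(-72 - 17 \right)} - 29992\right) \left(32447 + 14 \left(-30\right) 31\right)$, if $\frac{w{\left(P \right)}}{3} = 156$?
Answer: $-573562748$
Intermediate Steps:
$w{\left(P \right)} = 468$ ($w{\left(P \right)} = 3 \cdot 156 = 468$)
$\left(w{\left(-72 - 17 \right)} - 29992\right) \left(32447 + 14 \left(-30\right) 31\right) = \left(468 - 29992\right) \left(32447 + 14 \left(-30\right) 31\right) = - 29524 \left(32447 - 13020\right) = \left(-29524\right) 19427 = -573562748$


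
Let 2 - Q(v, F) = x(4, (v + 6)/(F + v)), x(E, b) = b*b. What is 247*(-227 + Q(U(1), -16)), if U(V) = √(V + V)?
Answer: -897021996/16129 - 266266*√2/16129 ≈ -55639.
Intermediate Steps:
U(V) = √2*√V (U(V) = √(2*V) = √2*√V)
x(E, b) = b²
Q(v, F) = 2 - (6 + v)²/(F + v)² (Q(v, F) = 2 - ((v + 6)/(F + v))² = 2 - ((6 + v)/(F + v))² = 2 - (6 + v)²/(F + v)²)
247*(-227 + Q(U(1), -16)) = 247*(-227 + (2 - (6 + √2*√1)²/(-16 + √2*√1)²)) = 247*(-227 + (2 - (6 + √2*1)²/(-16 + √2*1)²)) = 247*(-227 + (2 - (6 + √2)²/(-16 + √2)²)) = 247*(-225 - (6 + √2)²/(-16 + √2)²) = -55575 - 247*(6 + √2)²/(-16 + √2)²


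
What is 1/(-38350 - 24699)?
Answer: -1/63049 ≈ -1.5861e-5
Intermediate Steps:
1/(-38350 - 24699) = 1/(-63049) = -1/63049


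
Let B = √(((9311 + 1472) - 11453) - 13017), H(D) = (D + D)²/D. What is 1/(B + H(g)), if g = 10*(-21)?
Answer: -840/719287 - I*√13687/719287 ≈ -0.0011678 - 0.00016265*I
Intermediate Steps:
g = -210
H(D) = 4*D (H(D) = (2*D)²/D = (4*D²)/D = 4*D)
B = I*√13687 (B = √((10783 - 11453) - 13017) = √(-670 - 13017) = √(-13687) = I*√13687 ≈ 116.99*I)
1/(B + H(g)) = 1/(I*√13687 + 4*(-210)) = 1/(I*√13687 - 840) = 1/(-840 + I*√13687)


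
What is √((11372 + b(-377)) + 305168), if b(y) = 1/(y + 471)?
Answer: √2796947534/94 ≈ 562.62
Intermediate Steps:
b(y) = 1/(471 + y)
√((11372 + b(-377)) + 305168) = √((11372 + 1/(471 - 377)) + 305168) = √((11372 + 1/94) + 305168) = √(1068969/94 + 305168) = √(29754761/94) = √2796947534/94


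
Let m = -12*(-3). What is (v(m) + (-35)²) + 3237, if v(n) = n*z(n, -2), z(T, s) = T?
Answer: 5758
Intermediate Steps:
m = 36
v(n) = n² (v(n) = n*n = n²)
(v(m) + (-35)²) + 3237 = (36² + (-35)²) + 3237 = (1296 + 1225) + 3237 = 2521 + 3237 = 5758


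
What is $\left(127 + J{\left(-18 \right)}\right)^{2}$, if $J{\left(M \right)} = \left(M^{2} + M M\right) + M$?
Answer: $573049$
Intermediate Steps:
$J{\left(M \right)} = M + 2 M^{2}$ ($J{\left(M \right)} = \left(M^{2} + M^{2}\right) + M = 2 M^{2} + M = M + 2 M^{2}$)
$\left(127 + J{\left(-18 \right)}\right)^{2} = \left(127 - 18 \left(1 + 2 \left(-18\right)\right)\right)^{2} = \left(127 - 18 \left(1 - 36\right)\right)^{2} = \left(127 - -630\right)^{2} = \left(127 + 630\right)^{2} = 757^{2} = 573049$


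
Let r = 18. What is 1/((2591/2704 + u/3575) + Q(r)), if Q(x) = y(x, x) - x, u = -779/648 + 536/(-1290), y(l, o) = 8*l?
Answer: 12949794000/1644076807177 ≈ 0.0078766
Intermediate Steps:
u = -225373/139320 (u = -779*1/648 + 536*(-1/1290) = -779/648 - 268/645 = -225373/139320 ≈ -1.6177)
Q(x) = 7*x (Q(x) = 8*x - x = 7*x)
1/((2591/2704 + u/3575) + Q(r)) = 1/((2591/2704 - 225373/139320/3575) + 7*18) = 1/((2591*(1/2704) - 225373/139320*1/3575) + 126) = 1/((2591/2704 - 225373/498069000) + 126) = 1/(12402763177/12949794000 + 126) = 1/(1644076807177/12949794000) = 12949794000/1644076807177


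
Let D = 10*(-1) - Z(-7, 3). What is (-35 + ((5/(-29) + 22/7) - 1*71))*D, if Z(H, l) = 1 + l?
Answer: 41830/29 ≈ 1442.4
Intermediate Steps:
D = -14 (D = 10*(-1) - (1 + 3) = -10 - 1*4 = -10 - 4 = -14)
(-35 + ((5/(-29) + 22/7) - 1*71))*D = (-35 + ((5/(-29) + 22/7) - 1*71))*(-14) = (-35 + ((5*(-1/29) + 22*(⅐)) - 71))*(-14) = (-35 + ((-5/29 + 22/7) - 71))*(-14) = (-35 + (603/203 - 71))*(-14) = (-35 - 13810/203)*(-14) = -20915/203*(-14) = 41830/29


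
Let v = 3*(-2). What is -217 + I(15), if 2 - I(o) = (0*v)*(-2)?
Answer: -215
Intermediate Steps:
v = -6
I(o) = 2 (I(o) = 2 - 0*(-6)*(-2) = 2 - 0*(-2) = 2 - 1*0 = 2 + 0 = 2)
-217 + I(15) = -217 + 2 = -215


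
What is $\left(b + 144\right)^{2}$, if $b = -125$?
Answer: $361$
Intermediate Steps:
$\left(b + 144\right)^{2} = \left(-125 + 144\right)^{2} = 19^{2} = 361$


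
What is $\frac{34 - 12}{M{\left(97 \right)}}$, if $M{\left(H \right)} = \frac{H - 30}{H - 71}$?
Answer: $\frac{572}{67} \approx 8.5373$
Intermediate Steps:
$M{\left(H \right)} = \frac{-30 + H}{-71 + H}$ ($M{\left(H \right)} = \frac{H - 30}{-71 + H} = \frac{-30 + H}{-71 + H}$)
$\frac{34 - 12}{M{\left(97 \right)}} = \frac{34 - 12}{\frac{1}{-71 + 97} \left(-30 + 97\right)} = \frac{34 - 12}{\frac{1}{26} \cdot 67} = \frac{22}{\frac{1}{26} \cdot 67} = \frac{22}{\frac{67}{26}} = 22 \cdot \frac{26}{67} = \frac{572}{67}$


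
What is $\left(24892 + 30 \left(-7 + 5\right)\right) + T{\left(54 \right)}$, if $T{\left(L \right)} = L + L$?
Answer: $24940$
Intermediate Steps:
$T{\left(L \right)} = 2 L$
$\left(24892 + 30 \left(-7 + 5\right)\right) + T{\left(54 \right)} = \left(24892 + 30 \left(-7 + 5\right)\right) + 2 \cdot 54 = \left(24892 + 30 \left(-2\right)\right) + 108 = \left(24892 - 60\right) + 108 = 24832 + 108 = 24940$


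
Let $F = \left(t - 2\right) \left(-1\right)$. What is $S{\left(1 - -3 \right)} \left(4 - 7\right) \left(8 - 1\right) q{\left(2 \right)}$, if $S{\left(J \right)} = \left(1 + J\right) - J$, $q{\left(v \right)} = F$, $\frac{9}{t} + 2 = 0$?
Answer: $- \frac{273}{2} \approx -136.5$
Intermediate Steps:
$t = - \frac{9}{2}$ ($t = \frac{9}{-2 + 0} = \frac{9}{-2} = 9 \left(- \frac{1}{2}\right) = - \frac{9}{2} \approx -4.5$)
$F = \frac{13}{2}$ ($F = \left(- \frac{9}{2} - 2\right) \left(-1\right) = \left(- \frac{13}{2}\right) \left(-1\right) = \frac{13}{2} \approx 6.5$)
$q{\left(v \right)} = \frac{13}{2}$
$S{\left(J \right)} = 1$
$S{\left(1 - -3 \right)} \left(4 - 7\right) \left(8 - 1\right) q{\left(2 \right)} = 1 \left(4 - 7\right) \left(8 - 1\right) \frac{13}{2} = 1 \left(\left(-3\right) 7\right) \frac{13}{2} = 1 \left(-21\right) \frac{13}{2} = \left(-21\right) \frac{13}{2} = - \frac{273}{2}$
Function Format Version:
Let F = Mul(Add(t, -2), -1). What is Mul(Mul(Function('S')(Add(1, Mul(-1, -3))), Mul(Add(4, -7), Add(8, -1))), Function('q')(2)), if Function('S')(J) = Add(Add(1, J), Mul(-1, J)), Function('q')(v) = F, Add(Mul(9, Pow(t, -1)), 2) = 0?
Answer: Rational(-273, 2) ≈ -136.50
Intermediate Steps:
t = Rational(-9, 2) (t = Mul(9, Pow(Add(-2, 0), -1)) = Mul(9, Pow(-2, -1)) = Mul(9, Rational(-1, 2)) = Rational(-9, 2) ≈ -4.5000)
F = Rational(13, 2) (F = Mul(Add(Rational(-9, 2), -2), -1) = Mul(Rational(-13, 2), -1) = Rational(13, 2) ≈ 6.5000)
Function('q')(v) = Rational(13, 2)
Function('S')(J) = 1
Mul(Mul(Function('S')(Add(1, Mul(-1, -3))), Mul(Add(4, -7), Add(8, -1))), Function('q')(2)) = Mul(Mul(1, Mul(Add(4, -7), Add(8, -1))), Rational(13, 2)) = Mul(Mul(1, Mul(-3, 7)), Rational(13, 2)) = Mul(Mul(1, -21), Rational(13, 2)) = Mul(-21, Rational(13, 2)) = Rational(-273, 2)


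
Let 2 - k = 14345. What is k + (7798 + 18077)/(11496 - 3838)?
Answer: -109812819/7658 ≈ -14340.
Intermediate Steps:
k = -14343 (k = 2 - 1*14345 = 2 - 14345 = -14343)
k + (7798 + 18077)/(11496 - 3838) = -14343 + (7798 + 18077)/(11496 - 3838) = -14343 + 25875/7658 = -109812819/7658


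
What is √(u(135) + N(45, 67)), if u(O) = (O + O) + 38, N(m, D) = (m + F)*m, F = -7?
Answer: √2018 ≈ 44.922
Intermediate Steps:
N(m, D) = m*(-7 + m) (N(m, D) = (m - 7)*m = (-7 + m)*m = m*(-7 + m))
u(O) = 38 + 2*O (u(O) = 2*O + 38 = 38 + 2*O)
√(u(135) + N(45, 67)) = √((38 + 2*135) + 45*(-7 + 45)) = √((38 + 270) + 45*38) = √(308 + 1710) = √2018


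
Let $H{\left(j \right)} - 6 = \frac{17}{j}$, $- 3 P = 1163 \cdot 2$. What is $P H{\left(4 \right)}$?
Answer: $- \frac{47683}{6} \approx -7947.2$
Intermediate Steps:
$P = - \frac{2326}{3}$ ($P = - \frac{1163 \cdot 2}{3} = \left(- \frac{1}{3}\right) 2326 = - \frac{2326}{3} \approx -775.33$)
$H{\left(j \right)} = 6 + \frac{17}{j}$
$P H{\left(4 \right)} = - \frac{2326 \left(6 + \frac{17}{4}\right)}{3} = \left(- \frac{2326}{3}\right) \frac{41}{4} = - \frac{47683}{6}$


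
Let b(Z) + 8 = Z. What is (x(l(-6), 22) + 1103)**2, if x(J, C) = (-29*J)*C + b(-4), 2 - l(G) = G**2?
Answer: 519065089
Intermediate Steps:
b(Z) = -8 + Z
l(G) = 2 - G**2
x(J, C) = -12 - 29*C*J (x(J, C) = (-29*J)*C + (-8 - 4) = -29*C*J - 12 = -12 - 29*C*J)
(x(l(-6), 22) + 1103)**2 = ((-12 - 29*22*(2 - 1*(-6)**2)) + 1103)**2 = ((-12 - 29*22*(2 - 1*36)) + 1103)**2 = ((-12 - 29*22*(2 - 36)) + 1103)**2 = ((-12 - 29*22*(-34)) + 1103)**2 = ((-12 + 21692) + 1103)**2 = (21680 + 1103)**2 = 22783**2 = 519065089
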